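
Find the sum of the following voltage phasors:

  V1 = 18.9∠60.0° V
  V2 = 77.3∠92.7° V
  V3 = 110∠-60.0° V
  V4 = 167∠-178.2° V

Step 1 — Convert each phasor to rectangular form:
  V1 = 18.9·(cos(60.0°) + j·sin(60.0°)) = 9.45 + j16.37 V
  V2 = 77.3·(cos(92.7°) + j·sin(92.7°)) = -3.641 + j77.21 V
  V3 = 110·(cos(-60.0°) + j·sin(-60.0°)) = 55 - j95.26 V
  V4 = 167·(cos(-178.2°) + j·sin(-178.2°)) = -166.9 - j5.246 V
Step 2 — Sum components: V_total = -106.1 - j6.926 V.
Step 3 — Convert to polar: |V_total| = 106.3 V, ∠V_total = -176.3°.

V_total = 106.3∠-176.3° V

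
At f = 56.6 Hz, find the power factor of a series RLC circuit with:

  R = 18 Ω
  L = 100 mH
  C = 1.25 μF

Step 1 — Angular frequency: ω = 2π·f = 2π·56.6 = 355.6 rad/s.
Step 2 — Component impedances:
  R: Z = R = 18 Ω
  L: Z = jωL = j·355.6·0.1 = 0 + j35.56 Ω
  C: Z = 1/(jωC) = -j/(ω·C) = 0 - j2250 Ω
Step 3 — Series combination: Z_total = R + L + C = 18 - j2214 Ω = 2214∠-89.5° Ω.
Step 4 — Power factor: PF = cos(φ) = Re(Z)/|Z| = 18/2214 = 0.00813.
Step 5 — Type: Im(Z) = -2214 ⇒ leading (phase φ = -89.5°).

PF = 0.00813 (leading, φ = -89.5°)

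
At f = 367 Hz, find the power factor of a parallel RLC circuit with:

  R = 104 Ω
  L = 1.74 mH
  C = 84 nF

Step 1 — Angular frequency: ω = 2π·f = 2π·367 = 2306 rad/s.
Step 2 — Component impedances:
  R: Z = R = 104 Ω
  L: Z = jωL = j·2306·0.00174 = 0 + j4.012 Ω
  C: Z = 1/(jωC) = -j/(ω·C) = 0 - j5163 Ω
Step 3 — Parallel combination: 1/Z_total = 1/R + 1/L + 1/C; Z_total = 0.1548 + j4.009 Ω = 4.012∠87.8° Ω.
Step 4 — Power factor: PF = cos(φ) = Re(Z)/|Z| = 0.1548/4.012 = 0.03858.
Step 5 — Type: Im(Z) = 4.009 ⇒ lagging (phase φ = 87.8°).

PF = 0.03858 (lagging, φ = 87.8°)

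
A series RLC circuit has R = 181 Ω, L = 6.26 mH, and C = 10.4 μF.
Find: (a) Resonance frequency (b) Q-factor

Step 1 — Resonance condition Im(Z)=0 gives ω₀ = 1/√(LC).
Step 2 — ω₀ = 1/√(0.00626·1.04e-05) = 3919 rad/s.
Step 3 — f₀ = ω₀/(2π) = 623.8 Hz.
Step 4 — Series Q: Q = ω₀L/R = 3919·0.00626/181 = 0.1355.

(a) f₀ = 623.8 Hz  (b) Q = 0.1355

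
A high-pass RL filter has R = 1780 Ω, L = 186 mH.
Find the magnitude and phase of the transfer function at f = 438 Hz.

Step 1 — Angular frequency: ω = 2π·438 = 2752 rad/s.
Step 2 — Transfer function: H(jω) = jωL/(R + jωL).
Step 3 — Numerator jωL = j·511.9; denominator R + jωL = 1780 + j511.9.
Step 4 — H = 0.07638 + j0.2656.
Step 5 — Magnitude: |H| = 0.2764 (-11.2 dB); phase: φ = 74.0°.

|H| = 0.2764 (-11.2 dB), φ = 74.0°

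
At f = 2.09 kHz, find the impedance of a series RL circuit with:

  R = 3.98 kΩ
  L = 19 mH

Step 1 — Angular frequency: ω = 2π·f = 2π·2090 = 1.313e+04 rad/s.
Step 2 — Component impedances:
  R: Z = R = 3980 Ω
  L: Z = jωL = j·1.313e+04·0.019 = 0 + j249.5 Ω
Step 3 — Series combination: Z_total = R + L = 3980 + j249.5 Ω = 3988∠3.6° Ω.

Z = 3980 + j249.5 Ω = 3988∠3.6° Ω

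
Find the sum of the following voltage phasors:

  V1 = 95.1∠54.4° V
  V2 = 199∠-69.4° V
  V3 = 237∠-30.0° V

Step 1 — Convert each phasor to rectangular form:
  V1 = 95.1·(cos(54.4°) + j·sin(54.4°)) = 55.36 + j77.33 V
  V2 = 199·(cos(-69.4°) + j·sin(-69.4°)) = 70.02 - j186.3 V
  V3 = 237·(cos(-30.0°) + j·sin(-30.0°)) = 205.2 - j118.5 V
Step 2 — Sum components: V_total = 330.6 - j227.4 V.
Step 3 — Convert to polar: |V_total| = 401.3 V, ∠V_total = -34.5°.

V_total = 401.3∠-34.5° V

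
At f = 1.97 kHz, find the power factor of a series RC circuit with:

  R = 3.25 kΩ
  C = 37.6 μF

Step 1 — Angular frequency: ω = 2π·f = 2π·1970 = 1.238e+04 rad/s.
Step 2 — Component impedances:
  R: Z = R = 3250 Ω
  C: Z = 1/(jωC) = -j/(ω·C) = 0 - j2.149 Ω
Step 3 — Series combination: Z_total = R + C = 3250 - j2.149 Ω = 3250∠-0.0° Ω.
Step 4 — Power factor: PF = cos(φ) = Re(Z)/|Z| = 3250/3250 = 1.
Step 5 — Type: Im(Z) = -2.149 ⇒ leading (phase φ = -0.0°).

PF = 1 (leading, φ = -0.0°)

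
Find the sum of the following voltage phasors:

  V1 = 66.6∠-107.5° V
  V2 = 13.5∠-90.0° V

Step 1 — Convert each phasor to rectangular form:
  V1 = 66.6·(cos(-107.5°) + j·sin(-107.5°)) = -20.03 - j63.52 V
  V2 = 13.5·(cos(-90.0°) + j·sin(-90.0°)) = 0 - j13.5 V
Step 2 — Sum components: V_total = -20.03 - j77.02 V.
Step 3 — Convert to polar: |V_total| = 79.58 V, ∠V_total = -104.6°.

V_total = 79.58∠-104.6° V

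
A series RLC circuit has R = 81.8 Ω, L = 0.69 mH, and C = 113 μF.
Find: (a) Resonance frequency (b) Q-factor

Step 1 — Resonance condition Im(Z)=0 gives ω₀ = 1/√(LC).
Step 2 — ω₀ = 1/√(0.00069·0.000113) = 3581 rad/s.
Step 3 — f₀ = ω₀/(2π) = 570 Hz.
Step 4 — Series Q: Q = ω₀L/R = 3581·0.00069/81.8 = 0.03021.

(a) f₀ = 570 Hz  (b) Q = 0.03021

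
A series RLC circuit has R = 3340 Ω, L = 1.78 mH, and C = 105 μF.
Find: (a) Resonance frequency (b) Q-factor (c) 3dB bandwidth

Step 1 — Resonance condition Im(Z)=0 gives ω₀ = 1/√(LC).
Step 2 — ω₀ = 1/√(0.00178·0.000105) = 2313 rad/s.
Step 3 — f₀ = ω₀/(2π) = 368.1 Hz.
Step 4 — Series Q: Q = ω₀L/R = 2313·0.00178/3340 = 0.001233.
Step 5 — 3dB bandwidth: Δω = ω₀/Q = 1.876e+06 rad/s; BW = Δω/(2π) = 2.986e+05 Hz.

(a) f₀ = 368.1 Hz  (b) Q = 0.001233  (c) BW = 2.986e+05 Hz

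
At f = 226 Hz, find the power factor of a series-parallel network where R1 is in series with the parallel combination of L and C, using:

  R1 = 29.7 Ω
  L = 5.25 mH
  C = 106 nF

Step 1 — Angular frequency: ω = 2π·f = 2π·226 = 1420 rad/s.
Step 2 — Component impedances:
  R1: Z = R = 29.7 Ω
  L: Z = jωL = j·1420·0.00525 = 0 + j7.455 Ω
  C: Z = 1/(jωC) = -j/(ω·C) = 0 - j6644 Ω
Step 3 — Parallel branch: L || C = 1/(1/L + 1/C) = 0 + j7.463 Ω.
Step 4 — Series with R1: Z_total = R1 + (L || C) = 29.7 + j7.463 Ω = 30.62∠14.1° Ω.
Step 5 — Power factor: PF = cos(φ) = Re(Z)/|Z| = 29.7/30.6234 = 0.9698.
Step 6 — Type: Im(Z) = 7.463 ⇒ lagging (phase φ = 14.1°).

PF = 0.9698 (lagging, φ = 14.1°)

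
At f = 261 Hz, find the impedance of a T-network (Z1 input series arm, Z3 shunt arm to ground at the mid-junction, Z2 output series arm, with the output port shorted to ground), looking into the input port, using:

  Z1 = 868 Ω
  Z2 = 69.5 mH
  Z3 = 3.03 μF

Step 1 — Angular frequency: ω = 2π·f = 2π·261 = 1640 rad/s.
Step 2 — Component impedances:
  Z1: Z = R = 868 Ω
  Z2: Z = jωL = j·1640·0.0695 = 0 + j114 Ω
  Z3: Z = 1/(jωC) = -j/(ω·C) = 0 - j201.3 Ω
Step 3 — With the output port shorted to ground, the output series arm Z2 runs from the junction to ground; the shunt arm Z3 also runs from the junction to ground. They appear in parallel: Z3 || Z2 = 0 + j262.8 Ω.
Step 4 — Series with input arm Z1: Z_in = Z1 + (Z3 || Z2) = 868 + j262.8 Ω = 906.9∠16.8° Ω.

Z = 868 + j262.8 Ω = 906.9∠16.8° Ω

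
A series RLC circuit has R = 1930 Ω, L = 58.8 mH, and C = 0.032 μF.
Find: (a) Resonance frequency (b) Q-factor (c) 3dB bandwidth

Step 1 — Resonance: ω₀ = 1/√(LC) = 1/√(0.0588·3.2e-08) = 2.305e+04 rad/s.
Step 2 — f₀ = ω₀/(2π) = 3669 Hz.
Step 3 — Series Q: Q = ω₀L/R = 2.305e+04·0.0588/1930 = 0.7024.
Step 4 — Bandwidth: Δω = ω₀/Q = 3.282e+04 rad/s; BW = Δω/(2π) = 5224 Hz.

(a) f₀ = 3669 Hz  (b) Q = 0.7024  (c) BW = 5224 Hz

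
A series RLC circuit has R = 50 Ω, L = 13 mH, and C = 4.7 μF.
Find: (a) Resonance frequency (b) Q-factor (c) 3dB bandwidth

Step 1 — Resonance condition Im(Z)=0 gives ω₀ = 1/√(LC).
Step 2 — ω₀ = 1/√(0.013·4.7e-06) = 4046 rad/s.
Step 3 — f₀ = ω₀/(2π) = 643.9 Hz.
Step 4 — Series Q: Q = ω₀L/R = 4046·0.013/50 = 1.052.
Step 5 — 3dB bandwidth: Δω = ω₀/Q = 3846 rad/s; BW = Δω/(2π) = 612.1 Hz.

(a) f₀ = 643.9 Hz  (b) Q = 1.052  (c) BW = 612.1 Hz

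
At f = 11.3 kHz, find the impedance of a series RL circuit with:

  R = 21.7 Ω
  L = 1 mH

Step 1 — Angular frequency: ω = 2π·f = 2π·1.13e+04 = 7.1e+04 rad/s.
Step 2 — Component impedances:
  R: Z = R = 21.7 Ω
  L: Z = jωL = j·7.1e+04·0.001 = 0 + j71 Ω
Step 3 — Series combination: Z_total = R + L = 21.7 + j71 Ω = 74.24∠73.0° Ω.

Z = 21.7 + j71 Ω = 74.24∠73.0° Ω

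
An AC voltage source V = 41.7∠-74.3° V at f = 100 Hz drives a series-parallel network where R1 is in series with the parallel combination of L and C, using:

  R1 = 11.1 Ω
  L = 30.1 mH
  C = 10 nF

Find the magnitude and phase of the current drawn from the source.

Step 1 — Angular frequency: ω = 2π·f = 2π·100 = 628.3 rad/s.
Step 2 — Component impedances:
  R1: Z = R = 11.1 Ω
  L: Z = jωL = j·628.3·0.0301 = 0 + j18.91 Ω
  C: Z = 1/(jωC) = -j/(ω·C) = 0 - j1.592e+05 Ω
Step 3 — Parallel branch: L || C = 1/(1/L + 1/C) = 0 + j18.91 Ω.
Step 4 — Series with R1: Z_total = R1 + (L || C) = 11.1 + j18.91 Ω = 21.93∠59.6° Ω.
Step 5 — Source phasor: V = 41.7∠-74.3° V = 11.28 - j40.14 V.
Step 6 — Ohm's law: I = V / Z_total = (11.28 - j40.14) / (11.1 + j18.91) = -1.318 - j1.37 A.
Step 7 — Convert to polar: |I| = 1.901 A, ∠I = -133.9°.

I = 1.901∠-133.9° A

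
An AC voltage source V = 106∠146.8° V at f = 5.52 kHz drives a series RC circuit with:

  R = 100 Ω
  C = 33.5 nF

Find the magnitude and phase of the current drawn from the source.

Step 1 — Angular frequency: ω = 2π·f = 2π·5520 = 3.468e+04 rad/s.
Step 2 — Component impedances:
  R: Z = R = 100 Ω
  C: Z = 1/(jωC) = -j/(ω·C) = 0 - j860.7 Ω
Step 3 — Series combination: Z_total = R + C = 100 - j860.7 Ω = 866.5∠-83.4° Ω.
Step 4 — Source phasor: V = 106∠146.8° V = -88.7 + j58.04 V.
Step 5 — Ohm's law: I = V / Z_total = (-88.7 + j58.04) / (100 - j860.7) = -0.07835 - j0.09395 A.
Step 6 — Convert to polar: |I| = 0.1223 A, ∠I = -129.8°.

I = 0.1223∠-129.8° A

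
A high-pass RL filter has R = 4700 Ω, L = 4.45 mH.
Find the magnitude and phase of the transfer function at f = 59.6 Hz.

Step 1 — Angular frequency: ω = 2π·59.6 = 374.5 rad/s.
Step 2 — Transfer function: H(jω) = jωL/(R + jωL).
Step 3 — Numerator jωL = j·1.666; denominator R + jωL = 4700 + j1.666.
Step 4 — H = 1.257e-07 + j0.0003546.
Step 5 — Magnitude: |H| = 0.0003546 (-69.0 dB); phase: φ = 90.0°.

|H| = 0.0003546 (-69.0 dB), φ = 90.0°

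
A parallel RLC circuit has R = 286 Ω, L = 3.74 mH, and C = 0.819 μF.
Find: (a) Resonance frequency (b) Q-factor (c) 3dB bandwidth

Step 1 — Resonance: ω₀ = 1/√(LC) = 1/√(0.00374·8.19e-07) = 1.807e+04 rad/s.
Step 2 — f₀ = ω₀/(2π) = 2876 Hz.
Step 3 — Parallel Q: Q = R/(ω₀L) = 286/(1.807e+04·0.00374) = 4.232.
Step 4 — Bandwidth: Δω = ω₀/Q = 4269 rad/s; BW = Δω/(2π) = 679.5 Hz.

(a) f₀ = 2876 Hz  (b) Q = 4.232  (c) BW = 679.5 Hz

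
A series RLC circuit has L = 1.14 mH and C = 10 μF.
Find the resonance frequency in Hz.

Step 1 — Resonance condition Im(Z)=0 gives ω₀ = 1/√(LC).
Step 2 — ω₀ = 1/√(0.00114·1e-05) = 9366 rad/s.
Step 3 — f₀ = ω₀/(2π) = 1491 Hz.

f₀ = 1491 Hz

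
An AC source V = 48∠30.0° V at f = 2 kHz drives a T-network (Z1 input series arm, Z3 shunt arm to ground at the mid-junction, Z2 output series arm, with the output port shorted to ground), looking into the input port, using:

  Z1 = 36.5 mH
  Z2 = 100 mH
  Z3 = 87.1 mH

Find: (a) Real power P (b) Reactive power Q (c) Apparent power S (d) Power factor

Step 1 — Angular frequency: ω = 2π·f = 2π·2000 = 1.257e+04 rad/s.
Step 2 — Component impedances:
  Z1: Z = jωL = j·1.257e+04·0.0365 = 0 + j458.7 Ω
  Z2: Z = jωL = j·1.257e+04·0.1 = 0 + j1257 Ω
  Z3: Z = jωL = j·1.257e+04·0.0871 = 0 + j1095 Ω
Step 3 — With the output port shorted to ground, the output series arm Z2 runs from the junction to ground; the shunt arm Z3 also runs from the junction to ground. They appear in parallel: Z3 || Z2 = 0 + j585 Ω.
Step 4 — Series with input arm Z1: Z_in = Z1 + (Z3 || Z2) = 0 + j1044 Ω = 1044∠90.0° Ω.
Step 5 — Source phasor: V = 48∠30.0° V = 41.57 + j24 V.
Step 6 — Current: I = V / Z = 0.023 - j0.03983 A = 0.04599∠-60.0° A.
Step 7 — Complex power: S = V·I* = 0 + j2.208 VA.
Step 8 — Real power: P = Re(S) = 0 W.
Step 9 — Reactive power: Q = Im(S) = 2.208 VAR.
Step 10 — Apparent power: |S| = 2.208 VA.
Step 11 — Power factor: PF = P/|S| = 0 (lagging).

(a) P = 0 W  (b) Q = 2.208 VAR  (c) S = 2.208 VA  (d) PF = 0 (lagging)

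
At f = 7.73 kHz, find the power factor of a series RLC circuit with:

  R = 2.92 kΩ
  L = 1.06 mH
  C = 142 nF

Step 1 — Angular frequency: ω = 2π·f = 2π·7730 = 4.857e+04 rad/s.
Step 2 — Component impedances:
  R: Z = R = 2920 Ω
  L: Z = jωL = j·4.857e+04·0.00106 = 0 + j51.48 Ω
  C: Z = 1/(jωC) = -j/(ω·C) = 0 - j145 Ω
Step 3 — Series combination: Z_total = R + L + C = 2920 - j93.51 Ω = 2921∠-1.8° Ω.
Step 4 — Power factor: PF = cos(φ) = Re(Z)/|Z| = 2920/2921.5 = 0.9995.
Step 5 — Type: Im(Z) = -93.51 ⇒ leading (phase φ = -1.8°).

PF = 0.9995 (leading, φ = -1.8°)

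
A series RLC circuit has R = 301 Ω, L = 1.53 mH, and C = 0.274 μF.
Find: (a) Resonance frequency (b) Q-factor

Step 1 — Resonance condition Im(Z)=0 gives ω₀ = 1/√(LC).
Step 2 — ω₀ = 1/√(0.00153·2.74e-07) = 4.884e+04 rad/s.
Step 3 — f₀ = ω₀/(2π) = 7773 Hz.
Step 4 — Series Q: Q = ω₀L/R = 4.884e+04·0.00153/301 = 0.2483.

(a) f₀ = 7773 Hz  (b) Q = 0.2483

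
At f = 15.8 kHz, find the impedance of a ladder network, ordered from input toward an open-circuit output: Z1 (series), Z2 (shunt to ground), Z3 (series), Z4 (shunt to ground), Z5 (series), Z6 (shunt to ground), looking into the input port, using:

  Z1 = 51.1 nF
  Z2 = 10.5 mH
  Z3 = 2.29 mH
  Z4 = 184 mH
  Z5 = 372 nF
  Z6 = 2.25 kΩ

Step 1 — Angular frequency: ω = 2π·f = 2π·1.58e+04 = 9.927e+04 rad/s.
Step 2 — Component impedances:
  Z1: Z = 1/(jωC) = -j/(ω·C) = 0 - j197.1 Ω
  Z2: Z = jωL = j·9.927e+04·0.0105 = 0 + j1042 Ω
  Z3: Z = jωL = j·9.927e+04·0.00229 = 0 + j227.3 Ω
  Z4: Z = jωL = j·9.927e+04·0.184 = 0 + j1.827e+04 Ω
  Z5: Z = 1/(jωC) = -j/(ω·C) = 0 - j27.08 Ω
  Z6: Z = R = 2250 Ω
Step 3 — Ladder network (open output): work backward from the far end, alternating series and parallel combinations. Z_in = 333.5 + j617.7 Ω = 702∠61.6° Ω.

Z = 333.5 + j617.7 Ω = 702∠61.6° Ω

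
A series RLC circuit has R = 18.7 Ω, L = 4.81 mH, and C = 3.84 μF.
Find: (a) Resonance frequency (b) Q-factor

Step 1 — Resonance condition Im(Z)=0 gives ω₀ = 1/√(LC).
Step 2 — ω₀ = 1/√(0.00481·3.84e-06) = 7358 rad/s.
Step 3 — f₀ = ω₀/(2π) = 1171 Hz.
Step 4 — Series Q: Q = ω₀L/R = 7358·0.00481/18.7 = 1.893.

(a) f₀ = 1171 Hz  (b) Q = 1.893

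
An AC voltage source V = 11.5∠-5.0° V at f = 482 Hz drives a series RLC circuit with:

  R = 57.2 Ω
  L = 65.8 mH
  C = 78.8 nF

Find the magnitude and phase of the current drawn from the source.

Step 1 — Angular frequency: ω = 2π·f = 2π·482 = 3028 rad/s.
Step 2 — Component impedances:
  R: Z = R = 57.2 Ω
  L: Z = jωL = j·3028·0.0658 = 0 + j199.3 Ω
  C: Z = 1/(jωC) = -j/(ω·C) = 0 - j4190 Ω
Step 3 — Series combination: Z_total = R + L + C = 57.2 - j3991 Ω = 3991∠-89.2° Ω.
Step 4 — Source phasor: V = 11.5∠-5.0° V = 11.46 - j1.002 V.
Step 5 — Ohm's law: I = V / Z_total = (11.46 - j1.002) / (57.2 - j3991) = 0.0002922 + j0.002866 A.
Step 6 — Convert to polar: |I| = 0.002881 A, ∠I = 84.2°.

I = 0.002881∠84.2° A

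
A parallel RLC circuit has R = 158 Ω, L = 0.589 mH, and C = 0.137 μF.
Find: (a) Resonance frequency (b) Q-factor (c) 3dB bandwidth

Step 1 — Resonance: ω₀ = 1/√(LC) = 1/√(0.000589·1.37e-07) = 1.113e+05 rad/s.
Step 2 — f₀ = ω₀/(2π) = 1.772e+04 Hz.
Step 3 — Parallel Q: Q = R/(ω₀L) = 158/(1.113e+05·0.000589) = 2.41.
Step 4 — Bandwidth: Δω = ω₀/Q = 4.62e+04 rad/s; BW = Δω/(2π) = 7353 Hz.

(a) f₀ = 1.772e+04 Hz  (b) Q = 2.41  (c) BW = 7353 Hz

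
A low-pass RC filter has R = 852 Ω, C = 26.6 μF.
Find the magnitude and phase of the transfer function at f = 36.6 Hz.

Step 1 — Angular frequency: ω = 2π·36.6 = 230 rad/s.
Step 2 — Transfer function: H(jω) = 1/(1 + jωRC).
Step 3 — Denominator: 1 + jωRC = 1 + j·230·852·2.66e-05 = 1 + j5.212.
Step 4 — H = 0.03551 - j0.1851.
Step 5 — Magnitude: |H| = 0.1884 (-14.5 dB); phase: φ = -79.1°.

|H| = 0.1884 (-14.5 dB), φ = -79.1°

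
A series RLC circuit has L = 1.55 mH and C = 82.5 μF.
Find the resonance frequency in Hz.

Step 1 — Resonance condition Im(Z)=0 gives ω₀ = 1/√(LC).
Step 2 — ω₀ = 1/√(0.00155·8.25e-05) = 2796 rad/s.
Step 3 — f₀ = ω₀/(2π) = 445.1 Hz.

f₀ = 445.1 Hz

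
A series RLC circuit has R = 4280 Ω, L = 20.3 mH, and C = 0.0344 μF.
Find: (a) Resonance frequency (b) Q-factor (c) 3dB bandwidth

Step 1 — Resonance: ω₀ = 1/√(LC) = 1/√(0.0203·3.44e-08) = 3.784e+04 rad/s.
Step 2 — f₀ = ω₀/(2π) = 6023 Hz.
Step 3 — Series Q: Q = ω₀L/R = 3.784e+04·0.0203/4280 = 0.1795.
Step 4 — Bandwidth: Δω = ω₀/Q = 2.108e+05 rad/s; BW = Δω/(2π) = 3.356e+04 Hz.

(a) f₀ = 6023 Hz  (b) Q = 0.1795  (c) BW = 3.356e+04 Hz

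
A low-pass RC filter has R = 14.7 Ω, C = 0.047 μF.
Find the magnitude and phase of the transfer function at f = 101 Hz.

Step 1 — Angular frequency: ω = 2π·101 = 634.6 rad/s.
Step 2 — Transfer function: H(jω) = 1/(1 + jωRC).
Step 3 — Denominator: 1 + jωRC = 1 + j·634.6·14.7·4.7e-08 = 1 + j0.0004384.
Step 4 — H = 1 - j0.0004384.
Step 5 — Magnitude: |H| = 1 (-0.0 dB); phase: φ = -0.0°.

|H| = 1 (-0.0 dB), φ = -0.0°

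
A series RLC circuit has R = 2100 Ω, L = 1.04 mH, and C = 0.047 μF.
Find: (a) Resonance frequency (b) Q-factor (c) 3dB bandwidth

Step 1 — Resonance: ω₀ = 1/√(LC) = 1/√(0.00104·4.7e-08) = 1.43e+05 rad/s.
Step 2 — f₀ = ω₀/(2π) = 2.276e+04 Hz.
Step 3 — Series Q: Q = ω₀L/R = 1.43e+05·0.00104/2100 = 0.07084.
Step 4 — Bandwidth: Δω = ω₀/Q = 2.019e+06 rad/s; BW = Δω/(2π) = 3.214e+05 Hz.

(a) f₀ = 2.276e+04 Hz  (b) Q = 0.07084  (c) BW = 3.214e+05 Hz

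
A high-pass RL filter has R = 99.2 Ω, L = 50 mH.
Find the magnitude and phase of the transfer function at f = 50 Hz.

Step 1 — Angular frequency: ω = 2π·50 = 314.2 rad/s.
Step 2 — Transfer function: H(jω) = jωL/(R + jωL).
Step 3 — Numerator jωL = j·15.71; denominator R + jωL = 99.2 + j15.71.
Step 4 — H = 0.02446 + j0.1545.
Step 5 — Magnitude: |H| = 0.1564 (-16.1 dB); phase: φ = 81.0°.

|H| = 0.1564 (-16.1 dB), φ = 81.0°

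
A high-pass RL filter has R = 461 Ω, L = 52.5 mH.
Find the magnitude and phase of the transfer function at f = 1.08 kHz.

Step 1 — Angular frequency: ω = 2π·1080 = 6786 rad/s.
Step 2 — Transfer function: H(jω) = jωL/(R + jωL).
Step 3 — Numerator jωL = j·356.3; denominator R + jωL = 461 + j356.3.
Step 4 — H = 0.3739 + j0.4838.
Step 5 — Magnitude: |H| = 0.6115 (-4.3 dB); phase: φ = 52.3°.

|H| = 0.6115 (-4.3 dB), φ = 52.3°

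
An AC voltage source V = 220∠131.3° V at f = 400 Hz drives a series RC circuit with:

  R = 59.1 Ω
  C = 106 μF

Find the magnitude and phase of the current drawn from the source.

Step 1 — Angular frequency: ω = 2π·f = 2π·400 = 2513 rad/s.
Step 2 — Component impedances:
  R: Z = R = 59.1 Ω
  C: Z = 1/(jωC) = -j/(ω·C) = 0 - j3.754 Ω
Step 3 — Series combination: Z_total = R + C = 59.1 - j3.754 Ω = 59.22∠-3.6° Ω.
Step 4 — Source phasor: V = 220∠131.3° V = -145.2 + j165.3 V.
Step 5 — Ohm's law: I = V / Z_total = (-145.2 + j165.3) / (59.1 - j3.754) = -2.624 + j2.63 A.
Step 6 — Convert to polar: |I| = 3.715 A, ∠I = 134.9°.

I = 3.715∠134.9° A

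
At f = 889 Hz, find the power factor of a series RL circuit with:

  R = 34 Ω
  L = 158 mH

Step 1 — Angular frequency: ω = 2π·f = 2π·889 = 5586 rad/s.
Step 2 — Component impedances:
  R: Z = R = 34 Ω
  L: Z = jωL = j·5586·0.158 = 0 + j882.5 Ω
Step 3 — Series combination: Z_total = R + L = 34 + j882.5 Ω = 883.2∠87.8° Ω.
Step 4 — Power factor: PF = cos(φ) = Re(Z)/|Z| = 34/883.2 = 0.0385.
Step 5 — Type: Im(Z) = 882.5 ⇒ lagging (phase φ = 87.8°).

PF = 0.0385 (lagging, φ = 87.8°)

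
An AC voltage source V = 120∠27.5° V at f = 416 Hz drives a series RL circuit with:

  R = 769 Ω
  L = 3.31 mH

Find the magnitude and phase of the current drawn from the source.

Step 1 — Angular frequency: ω = 2π·f = 2π·416 = 2614 rad/s.
Step 2 — Component impedances:
  R: Z = R = 769 Ω
  L: Z = jωL = j·2614·0.00331 = 0 + j8.652 Ω
Step 3 — Series combination: Z_total = R + L = 769 + j8.652 Ω = 769∠0.6° Ω.
Step 4 — Source phasor: V = 120∠27.5° V = 106.4 + j55.41 V.
Step 5 — Ohm's law: I = V / Z_total = (106.4 + j55.41) / (769 + j8.652) = 0.1392 + j0.07049 A.
Step 6 — Convert to polar: |I| = 0.156 A, ∠I = 26.9°.

I = 0.156∠26.9° A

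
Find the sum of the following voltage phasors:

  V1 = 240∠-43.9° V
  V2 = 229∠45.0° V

Step 1 — Convert each phasor to rectangular form:
  V1 = 240·(cos(-43.9°) + j·sin(-43.9°)) = 172.9 - j166.4 V
  V2 = 229·(cos(45.0°) + j·sin(45.0°)) = 161.9 + j161.9 V
Step 2 — Sum components: V_total = 334.9 - j4.489 V.
Step 3 — Convert to polar: |V_total| = 334.9 V, ∠V_total = -0.8°.

V_total = 334.9∠-0.8° V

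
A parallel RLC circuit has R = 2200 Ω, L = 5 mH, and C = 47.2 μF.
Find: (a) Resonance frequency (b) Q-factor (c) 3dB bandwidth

Step 1 — Resonance: ω₀ = 1/√(LC) = 1/√(0.005·4.72e-05) = 2058 rad/s.
Step 2 — f₀ = ω₀/(2π) = 327.6 Hz.
Step 3 — Parallel Q: Q = R/(ω₀L) = 2200/(2058·0.005) = 213.8.
Step 4 — Bandwidth: Δω = ω₀/Q = 9.63 rad/s; BW = Δω/(2π) = 1.533 Hz.

(a) f₀ = 327.6 Hz  (b) Q = 213.8  (c) BW = 1.533 Hz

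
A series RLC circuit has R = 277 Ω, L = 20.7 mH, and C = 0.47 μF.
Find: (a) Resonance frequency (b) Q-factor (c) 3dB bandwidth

Step 1 — Resonance: ω₀ = 1/√(LC) = 1/√(0.0207·4.7e-07) = 1.014e+04 rad/s.
Step 2 — f₀ = ω₀/(2π) = 1614 Hz.
Step 3 — Series Q: Q = ω₀L/R = 1.014e+04·0.0207/277 = 0.7576.
Step 4 — Bandwidth: Δω = ω₀/Q = 1.338e+04 rad/s; BW = Δω/(2π) = 2130 Hz.

(a) f₀ = 1614 Hz  (b) Q = 0.7576  (c) BW = 2130 Hz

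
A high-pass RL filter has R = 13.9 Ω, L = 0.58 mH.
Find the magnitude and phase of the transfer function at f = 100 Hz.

Step 1 — Angular frequency: ω = 2π·100 = 628.3 rad/s.
Step 2 — Transfer function: H(jω) = jωL/(R + jωL).
Step 3 — Numerator jωL = j·0.3644; denominator R + jωL = 13.9 + j0.3644.
Step 4 — H = 0.0006869 + j0.0262.
Step 5 — Magnitude: |H| = 0.02621 (-31.6 dB); phase: φ = 88.5°.

|H| = 0.02621 (-31.6 dB), φ = 88.5°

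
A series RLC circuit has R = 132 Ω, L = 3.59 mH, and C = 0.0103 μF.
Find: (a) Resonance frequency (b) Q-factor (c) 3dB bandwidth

Step 1 — Resonance condition Im(Z)=0 gives ω₀ = 1/√(LC).
Step 2 — ω₀ = 1/√(0.00359·1.03e-08) = 1.645e+05 rad/s.
Step 3 — f₀ = ω₀/(2π) = 2.617e+04 Hz.
Step 4 — Series Q: Q = ω₀L/R = 1.645e+05·0.00359/132 = 4.473.
Step 5 — 3dB bandwidth: Δω = ω₀/Q = 3.677e+04 rad/s; BW = Δω/(2π) = 5852 Hz.

(a) f₀ = 2.617e+04 Hz  (b) Q = 4.473  (c) BW = 5852 Hz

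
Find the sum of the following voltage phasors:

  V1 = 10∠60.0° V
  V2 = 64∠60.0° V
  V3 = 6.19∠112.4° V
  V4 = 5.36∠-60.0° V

Step 1 — Convert each phasor to rectangular form:
  V1 = 10·(cos(60.0°) + j·sin(60.0°)) = 5 + j8.66 V
  V2 = 64·(cos(60.0°) + j·sin(60.0°)) = 32 + j55.43 V
  V3 = 6.19·(cos(112.4°) + j·sin(112.4°)) = -2.359 + j5.723 V
  V4 = 5.36·(cos(-60.0°) + j·sin(-60.0°)) = 2.68 - j4.642 V
Step 2 — Sum components: V_total = 37.32 + j65.17 V.
Step 3 — Convert to polar: |V_total| = 75.1 V, ∠V_total = 60.2°.

V_total = 75.1∠60.2° V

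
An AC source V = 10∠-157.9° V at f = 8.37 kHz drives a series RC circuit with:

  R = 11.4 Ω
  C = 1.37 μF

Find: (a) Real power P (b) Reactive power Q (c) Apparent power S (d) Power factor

Step 1 — Angular frequency: ω = 2π·f = 2π·8370 = 5.259e+04 rad/s.
Step 2 — Component impedances:
  R: Z = R = 11.4 Ω
  C: Z = 1/(jωC) = -j/(ω·C) = 0 - j13.88 Ω
Step 3 — Series combination: Z_total = R + C = 11.4 - j13.88 Ω = 17.96∠-50.6° Ω.
Step 4 — Source phasor: V = 10∠-157.9° V = -9.265 - j3.762 V.
Step 5 — Current: I = V / Z = -0.1655 - j0.5316 A = 0.5568∠-107.3° A.
Step 6 — Complex power: S = V·I* = 3.534 - j4.302 VA.
Step 7 — Real power: P = Re(S) = 3.534 W.
Step 8 — Reactive power: Q = Im(S) = -4.302 VAR.
Step 9 — Apparent power: |S| = 5.568 VA.
Step 10 — Power factor: PF = P/|S| = 0.6347 (leading).

(a) P = 3.534 W  (b) Q = -4.302 VAR  (c) S = 5.568 VA  (d) PF = 0.6347 (leading)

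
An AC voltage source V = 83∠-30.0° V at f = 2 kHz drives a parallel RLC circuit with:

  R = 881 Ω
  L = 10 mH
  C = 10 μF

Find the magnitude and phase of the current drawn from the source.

Step 1 — Angular frequency: ω = 2π·f = 2π·2000 = 1.257e+04 rad/s.
Step 2 — Component impedances:
  R: Z = R = 881 Ω
  L: Z = jωL = j·1.257e+04·0.01 = 0 + j125.7 Ω
  C: Z = 1/(jωC) = -j/(ω·C) = 0 - j7.958 Ω
Step 3 — Parallel combination: 1/Z_total = 1/R + 1/L + 1/C; Z_total = 0.08192 - j8.495 Ω = 8.495∠-89.4° Ω.
Step 4 — Source phasor: V = 83∠-30.0° V = 71.88 - j41.5 V.
Step 5 — Ohm's law: I = V / Z_total = (71.88 - j41.5) / (0.08192 - j8.495) = 4.966 + j8.414 A.
Step 6 — Convert to polar: |I| = 9.77 A, ∠I = 59.4°.

I = 9.77∠59.4° A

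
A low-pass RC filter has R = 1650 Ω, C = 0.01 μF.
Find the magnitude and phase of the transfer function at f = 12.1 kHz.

Step 1 — Angular frequency: ω = 2π·1.21e+04 = 7.603e+04 rad/s.
Step 2 — Transfer function: H(jω) = 1/(1 + jωRC).
Step 3 — Denominator: 1 + jωRC = 1 + j·7.603e+04·1650·1e-08 = 1 + j1.254.
Step 4 — H = 0.3886 - j0.4874.
Step 5 — Magnitude: |H| = 0.6233 (-4.1 dB); phase: φ = -51.4°.

|H| = 0.6233 (-4.1 dB), φ = -51.4°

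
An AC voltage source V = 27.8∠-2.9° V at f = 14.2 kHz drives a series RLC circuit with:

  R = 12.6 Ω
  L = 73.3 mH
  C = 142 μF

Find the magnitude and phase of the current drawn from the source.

Step 1 — Angular frequency: ω = 2π·f = 2π·1.42e+04 = 8.922e+04 rad/s.
Step 2 — Component impedances:
  R: Z = R = 12.6 Ω
  L: Z = jωL = j·8.922e+04·0.0733 = 0 + j6540 Ω
  C: Z = 1/(jωC) = -j/(ω·C) = 0 - j0.07893 Ω
Step 3 — Series combination: Z_total = R + L + C = 12.6 + j6540 Ω = 6540∠89.9° Ω.
Step 4 — Source phasor: V = 27.8∠-2.9° V = 27.76 - j1.406 V.
Step 5 — Ohm's law: I = V / Z_total = (27.76 - j1.406) / (12.6 + j6540) = -0.0002069 - j0.004246 A.
Step 6 — Convert to polar: |I| = 0.004251 A, ∠I = -92.8°.

I = 0.004251∠-92.8° A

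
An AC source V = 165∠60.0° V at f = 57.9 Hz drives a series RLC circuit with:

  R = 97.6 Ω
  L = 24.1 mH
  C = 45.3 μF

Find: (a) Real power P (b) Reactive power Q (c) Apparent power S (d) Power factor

Step 1 — Angular frequency: ω = 2π·f = 2π·57.9 = 363.8 rad/s.
Step 2 — Component impedances:
  R: Z = R = 97.6 Ω
  L: Z = jωL = j·363.8·0.0241 = 0 + j8.767 Ω
  C: Z = 1/(jωC) = -j/(ω·C) = 0 - j60.68 Ω
Step 3 — Series combination: Z_total = R + L + C = 97.6 - j51.91 Ω = 110.5∠-28.0° Ω.
Step 4 — Source phasor: V = 165∠60.0° V = 82.5 + j142.9 V.
Step 5 — Current: I = V / Z = 0.05188 + j1.492 A = 1.493∠88.0° A.
Step 6 — Complex power: S = V·I* = 217.4 - j115.6 VA.
Step 7 — Real power: P = Re(S) = 217.4 W.
Step 8 — Reactive power: Q = Im(S) = -115.6 VAR.
Step 9 — Apparent power: |S| = 246.3 VA.
Step 10 — Power factor: PF = P/|S| = 0.8829 (leading).

(a) P = 217.4 W  (b) Q = -115.6 VAR  (c) S = 246.3 VA  (d) PF = 0.8829 (leading)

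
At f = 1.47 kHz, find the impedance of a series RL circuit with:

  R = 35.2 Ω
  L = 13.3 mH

Step 1 — Angular frequency: ω = 2π·f = 2π·1470 = 9236 rad/s.
Step 2 — Component impedances:
  R: Z = R = 35.2 Ω
  L: Z = jωL = j·9236·0.0133 = 0 + j122.8 Ω
Step 3 — Series combination: Z_total = R + L = 35.2 + j122.8 Ω = 127.8∠74.0° Ω.

Z = 35.2 + j122.8 Ω = 127.8∠74.0° Ω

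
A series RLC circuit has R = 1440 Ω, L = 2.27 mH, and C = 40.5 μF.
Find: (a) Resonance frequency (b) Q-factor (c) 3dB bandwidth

Step 1 — Resonance condition Im(Z)=0 gives ω₀ = 1/√(LC).
Step 2 — ω₀ = 1/√(0.00227·4.05e-05) = 3298 rad/s.
Step 3 — f₀ = ω₀/(2π) = 524.9 Hz.
Step 4 — Series Q: Q = ω₀L/R = 3298·0.00227/1440 = 0.005199.
Step 5 — 3dB bandwidth: Δω = ω₀/Q = 6.344e+05 rad/s; BW = Δω/(2π) = 1.01e+05 Hz.

(a) f₀ = 524.9 Hz  (b) Q = 0.005199  (c) BW = 1.01e+05 Hz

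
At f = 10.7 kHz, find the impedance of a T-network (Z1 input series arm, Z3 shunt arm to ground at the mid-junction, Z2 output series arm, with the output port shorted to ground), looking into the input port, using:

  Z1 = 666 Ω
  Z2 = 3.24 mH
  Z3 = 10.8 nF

Step 1 — Angular frequency: ω = 2π·f = 2π·1.07e+04 = 6.723e+04 rad/s.
Step 2 — Component impedances:
  Z1: Z = R = 666 Ω
  Z2: Z = jωL = j·6.723e+04·0.00324 = 0 + j217.8 Ω
  Z3: Z = 1/(jωC) = -j/(ω·C) = 0 - j1377 Ω
Step 3 — With the output port shorted to ground, the output series arm Z2 runs from the junction to ground; the shunt arm Z3 also runs from the junction to ground. They appear in parallel: Z3 || Z2 = 0 + j258.7 Ω.
Step 4 — Series with input arm Z1: Z_in = Z1 + (Z3 || Z2) = 666 + j258.7 Ω = 714.5∠21.2° Ω.

Z = 666 + j258.7 Ω = 714.5∠21.2° Ω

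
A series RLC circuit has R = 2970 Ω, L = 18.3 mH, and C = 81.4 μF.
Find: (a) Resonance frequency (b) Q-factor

Step 1 — Resonance condition Im(Z)=0 gives ω₀ = 1/√(LC).
Step 2 — ω₀ = 1/√(0.0183·8.14e-05) = 819.3 rad/s.
Step 3 — f₀ = ω₀/(2π) = 130.4 Hz.
Step 4 — Series Q: Q = ω₀L/R = 819.3·0.0183/2970 = 0.005048.

(a) f₀ = 130.4 Hz  (b) Q = 0.005048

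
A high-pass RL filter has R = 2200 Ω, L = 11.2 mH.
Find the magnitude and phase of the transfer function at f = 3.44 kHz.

Step 1 — Angular frequency: ω = 2π·3440 = 2.161e+04 rad/s.
Step 2 — Transfer function: H(jω) = jωL/(R + jωL).
Step 3 — Numerator jωL = j·242.1; denominator R + jωL = 2200 + j242.1.
Step 4 — H = 0.01196 + j0.1087.
Step 5 — Magnitude: |H| = 0.1094 (-19.2 dB); phase: φ = 83.7°.

|H| = 0.1094 (-19.2 dB), φ = 83.7°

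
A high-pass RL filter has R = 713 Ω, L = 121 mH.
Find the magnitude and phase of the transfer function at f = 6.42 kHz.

Step 1 — Angular frequency: ω = 2π·6420 = 4.034e+04 rad/s.
Step 2 — Transfer function: H(jω) = jωL/(R + jωL).
Step 3 — Numerator jωL = j·4881; denominator R + jωL = 713 + j4881.
Step 4 — H = 0.9791 + j0.143.
Step 5 — Magnitude: |H| = 0.9895 (-0.1 dB); phase: φ = 8.3°.

|H| = 0.9895 (-0.1 dB), φ = 8.3°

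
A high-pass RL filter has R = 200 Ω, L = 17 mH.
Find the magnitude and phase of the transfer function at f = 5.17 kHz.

Step 1 — Angular frequency: ω = 2π·5170 = 3.248e+04 rad/s.
Step 2 — Transfer function: H(jω) = jωL/(R + jωL).
Step 3 — Numerator jωL = j·552.2; denominator R + jωL = 200 + j552.2.
Step 4 — H = 0.884 + j0.3202.
Step 5 — Magnitude: |H| = 0.9402 (-0.5 dB); phase: φ = 19.9°.

|H| = 0.9402 (-0.5 dB), φ = 19.9°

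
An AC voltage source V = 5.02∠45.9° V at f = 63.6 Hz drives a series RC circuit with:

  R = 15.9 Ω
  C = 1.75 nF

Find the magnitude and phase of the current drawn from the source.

Step 1 — Angular frequency: ω = 2π·f = 2π·63.6 = 399.6 rad/s.
Step 2 — Component impedances:
  R: Z = R = 15.9 Ω
  C: Z = 1/(jωC) = -j/(ω·C) = 0 - j1.43e+06 Ω
Step 3 — Series combination: Z_total = R + C = 15.9 - j1.43e+06 Ω = 1.43e+06∠-90.0° Ω.
Step 4 — Source phasor: V = 5.02∠45.9° V = 3.493 + j3.605 V.
Step 5 — Ohm's law: I = V / Z_total = (3.493 + j3.605) / (15.9 - j1.43e+06) = -2.521e-06 + j2.443e-06 A.
Step 6 — Convert to polar: |I| = 3.511e-06 A, ∠I = 135.9°.

I = 3.511e-06∠135.9° A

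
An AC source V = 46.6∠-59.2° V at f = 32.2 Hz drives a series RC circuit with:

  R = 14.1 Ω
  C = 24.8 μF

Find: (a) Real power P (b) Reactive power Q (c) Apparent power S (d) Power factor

Step 1 — Angular frequency: ω = 2π·f = 2π·32.2 = 202.3 rad/s.
Step 2 — Component impedances:
  R: Z = R = 14.1 Ω
  C: Z = 1/(jωC) = -j/(ω·C) = 0 - j199.3 Ω
Step 3 — Series combination: Z_total = R + C = 14.1 - j199.3 Ω = 199.8∠-86.0° Ω.
Step 4 — Source phasor: V = 46.6∠-59.2° V = 23.86 - j40.03 V.
Step 5 — Current: I = V / Z = 0.2083 + j0.105 A = 0.2332∠26.8° A.
Step 6 — Complex power: S = V·I* = 0.767 - j10.84 VA.
Step 7 — Real power: P = Re(S) = 0.767 W.
Step 8 — Reactive power: Q = Im(S) = -10.84 VAR.
Step 9 — Apparent power: |S| = 10.87 VA.
Step 10 — Power factor: PF = P/|S| = 0.07057 (leading).

(a) P = 0.767 W  (b) Q = -10.84 VAR  (c) S = 10.87 VA  (d) PF = 0.07057 (leading)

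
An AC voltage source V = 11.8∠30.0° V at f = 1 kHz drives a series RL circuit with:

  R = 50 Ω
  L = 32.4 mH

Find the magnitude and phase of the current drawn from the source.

Step 1 — Angular frequency: ω = 2π·f = 2π·1000 = 6283 rad/s.
Step 2 — Component impedances:
  R: Z = R = 50 Ω
  L: Z = jωL = j·6283·0.0324 = 0 + j203.6 Ω
Step 3 — Series combination: Z_total = R + L = 50 + j203.6 Ω = 209.6∠76.2° Ω.
Step 4 — Source phasor: V = 11.8∠30.0° V = 10.22 + j5.9 V.
Step 5 — Ohm's law: I = V / Z_total = (10.22 + j5.9) / (50 + j203.6) = 0.03896 - j0.04063 A.
Step 6 — Convert to polar: |I| = 0.05629 A, ∠I = -46.2°.

I = 0.05629∠-46.2° A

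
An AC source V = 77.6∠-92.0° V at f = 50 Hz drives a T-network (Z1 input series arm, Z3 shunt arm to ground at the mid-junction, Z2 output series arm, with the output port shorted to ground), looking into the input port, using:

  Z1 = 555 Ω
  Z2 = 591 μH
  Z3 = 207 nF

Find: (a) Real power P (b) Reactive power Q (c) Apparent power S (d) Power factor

Step 1 — Angular frequency: ω = 2π·f = 2π·50 = 314.2 rad/s.
Step 2 — Component impedances:
  Z1: Z = R = 555 Ω
  Z2: Z = jωL = j·314.2·0.000591 = 0 + j0.1857 Ω
  Z3: Z = 1/(jωC) = -j/(ω·C) = 0 - j1.538e+04 Ω
Step 3 — With the output port shorted to ground, the output series arm Z2 runs from the junction to ground; the shunt arm Z3 also runs from the junction to ground. They appear in parallel: Z3 || Z2 = 0 + j0.1857 Ω.
Step 4 — Series with input arm Z1: Z_in = Z1 + (Z3 || Z2) = 555 + j0.1857 Ω = 555∠0.0° Ω.
Step 5 — Source phasor: V = 77.6∠-92.0° V = -2.708 - j77.55 V.
Step 6 — Current: I = V / Z = -0.004926 - j0.1397 A = 0.1398∠-92.0° A.
Step 7 — Complex power: S = V·I* = 10.85 + j0.00363 VA.
Step 8 — Real power: P = Re(S) = 10.85 W.
Step 9 — Reactive power: Q = Im(S) = 0.00363 VAR.
Step 10 — Apparent power: |S| = 10.85 VA.
Step 11 — Power factor: PF = P/|S| = 1 (lagging).

(a) P = 10.85 W  (b) Q = 0.00363 VAR  (c) S = 10.85 VA  (d) PF = 1 (lagging)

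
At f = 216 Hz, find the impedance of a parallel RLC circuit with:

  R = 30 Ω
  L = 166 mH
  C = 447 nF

Step 1 — Angular frequency: ω = 2π·f = 2π·216 = 1357 rad/s.
Step 2 — Component impedances:
  R: Z = R = 30 Ω
  L: Z = jωL = j·1357·0.166 = 0 + j225.3 Ω
  C: Z = 1/(jωC) = -j/(ω·C) = 0 - j1648 Ω
Step 3 — Parallel combination: 1/Z_total = 1/R + 1/L + 1/C; Z_total = 29.61 + j3.404 Ω = 29.8∠6.6° Ω.

Z = 29.61 + j3.404 Ω = 29.8∠6.6° Ω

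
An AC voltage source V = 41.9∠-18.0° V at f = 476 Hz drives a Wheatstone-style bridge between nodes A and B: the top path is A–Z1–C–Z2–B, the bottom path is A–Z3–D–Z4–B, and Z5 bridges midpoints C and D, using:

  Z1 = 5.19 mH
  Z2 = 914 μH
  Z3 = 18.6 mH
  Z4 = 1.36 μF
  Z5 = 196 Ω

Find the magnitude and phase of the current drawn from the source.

Step 1 — Angular frequency: ω = 2π·f = 2π·476 = 2991 rad/s.
Step 2 — Component impedances:
  Z1: Z = jωL = j·2991·0.00519 = 0 + j15.52 Ω
  Z2: Z = jωL = j·2991·0.000914 = 0 + j2.734 Ω
  Z3: Z = jωL = j·2991·0.0186 = 0 + j55.63 Ω
  Z4: Z = 1/(jωC) = -j/(ω·C) = 0 - j245.9 Ω
  Z5: Z = R = 196 Ω
Step 3 — Bridge requires nodal analysis (the Z5 bridge couples midpoints C and D, so the two paths cannot be reduced to a simple series/parallel combination). Setting node B to ground and injecting 1 A at node A, the 3-node admittance system at A, C, D solves to V_A = Z_AB = 2.15 + j19.09 Ω = 19.21∠83.6° Ω.
Step 4 — Source phasor: V = 41.9∠-18.0° V = 39.85 - j12.95 V.
Step 5 — Ohm's law: I = V / Z_total = (39.85 - j12.95) / (2.15 + j19.09) = -0.4376 - j2.137 A.
Step 6 — Convert to polar: |I| = 2.181 A, ∠I = -101.6°.

I = 2.181∠-101.6° A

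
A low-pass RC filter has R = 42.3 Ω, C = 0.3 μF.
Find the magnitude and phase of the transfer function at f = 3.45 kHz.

Step 1 — Angular frequency: ω = 2π·3450 = 2.168e+04 rad/s.
Step 2 — Transfer function: H(jω) = 1/(1 + jωRC).
Step 3 — Denominator: 1 + jωRC = 1 + j·2.168e+04·42.3·3e-07 = 1 + j0.2751.
Step 4 — H = 0.9297 - j0.2557.
Step 5 — Magnitude: |H| = 0.9642 (-0.3 dB); phase: φ = -15.4°.

|H| = 0.9642 (-0.3 dB), φ = -15.4°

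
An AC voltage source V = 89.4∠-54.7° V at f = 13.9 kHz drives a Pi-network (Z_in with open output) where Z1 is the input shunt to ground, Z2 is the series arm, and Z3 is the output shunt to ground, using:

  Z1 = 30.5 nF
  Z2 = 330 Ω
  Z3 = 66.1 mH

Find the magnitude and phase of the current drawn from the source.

Step 1 — Angular frequency: ω = 2π·f = 2π·1.39e+04 = 8.734e+04 rad/s.
Step 2 — Component impedances:
  Z1: Z = 1/(jωC) = -j/(ω·C) = 0 - j375.4 Ω
  Z2: Z = R = 330 Ω
  Z3: Z = jωL = j·8.734e+04·0.0661 = 0 + j5773 Ω
Step 3 — With open output, the series arm Z2 and the output shunt Z3 appear in series to ground: Z2 + Z3 = 330 + j5773 Ω.
Step 4 — Parallel with input shunt Z1: Z_in = Z1 || (Z2 + Z3) = 1.59 - j401.4 Ω = 401.4∠-89.8° Ω.
Step 5 — Source phasor: V = 89.4∠-54.7° V = 51.66 - j72.96 V.
Step 6 — Ohm's law: I = V / Z_total = (51.66 - j72.96) / (1.59 - j401.4) = 0.1823 + j0.128 A.
Step 7 — Convert to polar: |I| = 0.2227 A, ∠I = 35.1°.

I = 0.2227∠35.1° A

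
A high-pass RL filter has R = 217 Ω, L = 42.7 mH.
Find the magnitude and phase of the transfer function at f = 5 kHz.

Step 1 — Angular frequency: ω = 2π·5000 = 3.142e+04 rad/s.
Step 2 — Transfer function: H(jω) = jωL/(R + jωL).
Step 3 — Numerator jωL = j·1341; denominator R + jωL = 217 + j1341.
Step 4 — H = 0.9745 + j0.1576.
Step 5 — Magnitude: |H| = 0.9872 (-0.1 dB); phase: φ = 9.2°.

|H| = 0.9872 (-0.1 dB), φ = 9.2°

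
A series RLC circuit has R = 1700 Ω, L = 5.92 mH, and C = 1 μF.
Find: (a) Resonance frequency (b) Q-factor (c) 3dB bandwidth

Step 1 — Resonance condition Im(Z)=0 gives ω₀ = 1/√(LC).
Step 2 — ω₀ = 1/√(0.00592·1e-06) = 1.3e+04 rad/s.
Step 3 — f₀ = ω₀/(2π) = 2069 Hz.
Step 4 — Series Q: Q = ω₀L/R = 1.3e+04·0.00592/1700 = 0.04526.
Step 5 — 3dB bandwidth: Δω = ω₀/Q = 2.872e+05 rad/s; BW = Δω/(2π) = 4.57e+04 Hz.

(a) f₀ = 2069 Hz  (b) Q = 0.04526  (c) BW = 4.57e+04 Hz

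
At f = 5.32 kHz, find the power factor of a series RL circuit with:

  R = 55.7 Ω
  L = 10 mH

Step 1 — Angular frequency: ω = 2π·f = 2π·5320 = 3.343e+04 rad/s.
Step 2 — Component impedances:
  R: Z = R = 55.7 Ω
  L: Z = jωL = j·3.343e+04·0.01 = 0 + j334.3 Ω
Step 3 — Series combination: Z_total = R + L = 55.7 + j334.3 Ω = 338.9∠80.5° Ω.
Step 4 — Power factor: PF = cos(φ) = Re(Z)/|Z| = 55.7/338.9 = 0.1644.
Step 5 — Type: Im(Z) = 334.3 ⇒ lagging (phase φ = 80.5°).

PF = 0.1644 (lagging, φ = 80.5°)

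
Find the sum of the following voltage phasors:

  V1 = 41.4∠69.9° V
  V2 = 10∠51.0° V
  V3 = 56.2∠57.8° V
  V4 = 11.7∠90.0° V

Step 1 — Convert each phasor to rectangular form:
  V1 = 41.4·(cos(69.9°) + j·sin(69.9°)) = 14.23 + j38.88 V
  V2 = 10·(cos(51.0°) + j·sin(51.0°)) = 6.293 + j7.771 V
  V3 = 56.2·(cos(57.8°) + j·sin(57.8°)) = 29.95 + j47.56 V
  V4 = 11.7·(cos(90.0°) + j·sin(90.0°)) = 0 + j11.7 V
Step 2 — Sum components: V_total = 50.47 + j105.9 V.
Step 3 — Convert to polar: |V_total| = 117.3 V, ∠V_total = 64.5°.

V_total = 117.3∠64.5° V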